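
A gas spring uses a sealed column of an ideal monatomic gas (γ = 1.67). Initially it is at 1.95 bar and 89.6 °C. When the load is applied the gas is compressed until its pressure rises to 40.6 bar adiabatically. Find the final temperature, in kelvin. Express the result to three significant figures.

T₂ ≈ 1230 K

Adiabatic: T₂/T₁ = (P₂/P₁)^((γ−1)/γ).
T₁ = 89.6 °C = 362.8 K.
T₂ = 362.8 × (40.6/1.95)^(0.401) = 1226 K.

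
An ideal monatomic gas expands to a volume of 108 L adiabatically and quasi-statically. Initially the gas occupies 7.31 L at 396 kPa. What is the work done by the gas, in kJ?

γ = 5/3 for a monatomic ideal gas.
P₂ = P₁(V₁/V₂)^γ = 396×(7.31/108)^(5/3) = 4.452 kPa.
For a reversible adiabat, W_by_gas = (P₁V₁ − P₂V₂)/(γ−1).
W_by = (396000×0.00731 − 4452×0.108) / (2/3) = 3621 J.

W ≈ 3.62 kJ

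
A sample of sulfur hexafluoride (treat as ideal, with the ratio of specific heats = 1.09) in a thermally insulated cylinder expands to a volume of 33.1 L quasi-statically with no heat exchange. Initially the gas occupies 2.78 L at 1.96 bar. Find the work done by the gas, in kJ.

P₂ = P₁(V₁/V₂)^γ = 1.96×(2.78/33.1)^(1.09) = 0.1317 bar.
For a reversible adiabat, W_by_gas = (P₁V₁ − P₂V₂)/(γ−1).
W_by = (196000×0.00278 − 13170×0.0331) / (0.09) = 1210 J.

W ≈ 1.21 kJ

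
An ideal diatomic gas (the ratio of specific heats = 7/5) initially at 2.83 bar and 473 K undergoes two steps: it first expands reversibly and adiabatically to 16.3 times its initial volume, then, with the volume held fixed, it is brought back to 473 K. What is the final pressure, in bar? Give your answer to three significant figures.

Adiabatic step (PV^γ = const): P₂ = 2.83×(1/16.3)^(7/5) = 0.05685 bar; T₂ = 473×(1/16.3)^(2/5) = 154.9 K.
Isochoric: P₃ = P₂(T₃/T₂) = 0.05685 × (473/154.9) = 0.1736 bar.

P₃ ≈ 0.174 bar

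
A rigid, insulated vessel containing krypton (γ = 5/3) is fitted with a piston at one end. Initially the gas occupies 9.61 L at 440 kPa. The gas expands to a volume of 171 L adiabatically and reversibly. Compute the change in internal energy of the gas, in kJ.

P₂ = P₁(V₁/V₂)^γ = 440×(9.61/171)^(5/3) = 3.628 kPa.
For a reversible adiabat, W_by_gas = (P₁V₁ − P₂V₂)/(γ−1).
W_by = (440000×0.00961 − 3628×0.171) / (2/3) = 5412 J.
Q = 0 ⇒ ΔU = −W_by = -5412 J.

ΔU ≈ -5.41 kJ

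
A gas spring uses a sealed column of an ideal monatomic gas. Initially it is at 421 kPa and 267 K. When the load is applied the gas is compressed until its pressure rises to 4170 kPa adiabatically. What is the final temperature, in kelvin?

Along an adiabat T P^((1−γ)/γ) is constant, so T₂ = T₁ (P₂/P₁)^((γ−1)/γ).
For a monatomic ideal gas γ = 5/3, so (γ−1)/γ = 2/5.
T₂ = 267 × (4170/421)^(2/5) = 668.1 K.

T₂ ≈ 668 K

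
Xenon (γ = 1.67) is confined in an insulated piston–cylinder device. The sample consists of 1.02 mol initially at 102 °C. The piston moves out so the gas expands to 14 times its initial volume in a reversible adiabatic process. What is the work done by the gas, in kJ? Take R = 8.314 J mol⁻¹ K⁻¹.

For a reversible adiabat TV^(γ−1) is constant, so T₂ = T₁ (V₁/V₂)^(γ−1).
T₁ = 102 °C = 375.1 K.
T₂ = 375.1 × (1/14)^(0.67) = 64.02 K.
Q = 0, so ΔU = W_on_gas = nCᵥΔT with Cᵥ = R/(γ−1) = 12.41 J/(mol·K).
ΔU = 1.02 × 12.41 × (64.02 − 375.1) = -3938 J.
Work done by the gas = −ΔU = 3938 J.

W ≈ 3.94 kJ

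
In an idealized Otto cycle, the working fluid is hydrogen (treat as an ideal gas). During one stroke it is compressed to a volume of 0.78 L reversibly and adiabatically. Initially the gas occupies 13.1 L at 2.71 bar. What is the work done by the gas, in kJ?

W ≈ -18.6 kJ

γ = 7/5 for a diatomic ideal gas.
P₂ = P₁(V₁/V₂)^γ = 2.71×(13.1/0.78)^(7/5) = 140.7 bar.
For a reversible adiabat, W_by_gas = (P₁V₁ − P₂V₂)/(γ−1).
W_by = (271000×0.0131 − 1.407×10^7×0.00078) / (2/5) = -18560 J.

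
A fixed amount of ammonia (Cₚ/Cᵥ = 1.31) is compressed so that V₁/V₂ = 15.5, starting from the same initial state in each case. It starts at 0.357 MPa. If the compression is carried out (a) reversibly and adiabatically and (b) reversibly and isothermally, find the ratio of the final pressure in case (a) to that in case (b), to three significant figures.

P_adiabatic / P_isothermal ≈ 2.34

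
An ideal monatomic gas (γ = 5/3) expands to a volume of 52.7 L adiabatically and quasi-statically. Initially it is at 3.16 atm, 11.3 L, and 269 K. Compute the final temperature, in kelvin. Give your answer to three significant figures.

T₂ ≈ 96.4 K

For a reversible adiabat TV^(γ−1) is constant, so T₂ = T₁ (V₁/V₂)^(γ−1).
T₂ = 269 × (11.3/52.7)^(2/3) = 96.37 K.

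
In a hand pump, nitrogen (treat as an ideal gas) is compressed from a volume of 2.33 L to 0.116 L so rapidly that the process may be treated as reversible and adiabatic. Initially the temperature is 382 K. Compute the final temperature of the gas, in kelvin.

For a reversible adiabat TV^(γ−1) is constant, so T₂ = T₁ (V₁/V₂)^(γ−1).
For a diatomic ideal gas γ = 7/5, so γ−1 = 2/5.
T₂ = 382 × (2.33/0.116)^(2/5) = 1268 K.

T₂ ≈ 1270 K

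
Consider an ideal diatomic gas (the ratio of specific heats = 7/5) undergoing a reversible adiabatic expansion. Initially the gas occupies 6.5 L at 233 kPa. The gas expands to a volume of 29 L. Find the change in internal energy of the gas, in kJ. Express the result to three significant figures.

P₂ = P₁(V₁/V₂)^γ = 233×(6.5/29)^(7/5) = 28.71 kPa.
For a reversible adiabat, W_by_gas = (P₁V₁ − P₂V₂)/(γ−1).
W_by = (233000×0.0065 − 28710×0.029) / (2/5) = 1705 J.
Q = 0 ⇒ ΔU = −W_by = -1705 J.

ΔU ≈ -1.70 kJ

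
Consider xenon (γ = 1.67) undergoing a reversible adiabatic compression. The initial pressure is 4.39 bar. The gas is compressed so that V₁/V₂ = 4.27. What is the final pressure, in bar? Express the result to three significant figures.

Adiabatic: P₁V₁^γ = P₂V₂^γ ⇒ P₂ = P₁ (V₁/V₂)^γ.
P₂ = 4.39 × 4.27^(1.67) = 49.58 bar.

P₂ ≈ 49.6 bar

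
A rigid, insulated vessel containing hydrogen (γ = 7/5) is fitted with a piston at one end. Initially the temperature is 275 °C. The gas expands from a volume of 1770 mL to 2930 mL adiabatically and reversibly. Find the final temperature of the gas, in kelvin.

T₂ ≈ 448 K

Adiabatic: T₁V₁^(γ−1) = T₂V₂^(γ−1) ⇒ T₂ = T₁ (V₁/V₂)^(γ−1).
T₁ = 275 °C = 548.1 K.
T₂ = 548.1 × (1770/2930)^(2/5) = 448.1 K.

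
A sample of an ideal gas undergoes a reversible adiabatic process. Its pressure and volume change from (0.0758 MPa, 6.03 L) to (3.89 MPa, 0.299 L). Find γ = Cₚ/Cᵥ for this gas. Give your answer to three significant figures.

PV^γ = const ⇒ γ = ln(P₂/P₁) / ln(V₁/V₂).
γ = ln(3.89/0.0758) / ln(6.03/0.299) = 1.311.

γ ≈ 1.31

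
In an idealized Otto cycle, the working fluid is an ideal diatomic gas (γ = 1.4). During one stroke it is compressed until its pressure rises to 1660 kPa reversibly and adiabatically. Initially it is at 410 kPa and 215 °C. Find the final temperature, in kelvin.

T₂ ≈ 728 K

Adiabatic: T₂/T₁ = (P₂/P₁)^((γ−1)/γ).
T₁ = 215 °C = 488.1 K.
T₂ = 488.1 × (1660/410)^(0.286) = 727.9 K.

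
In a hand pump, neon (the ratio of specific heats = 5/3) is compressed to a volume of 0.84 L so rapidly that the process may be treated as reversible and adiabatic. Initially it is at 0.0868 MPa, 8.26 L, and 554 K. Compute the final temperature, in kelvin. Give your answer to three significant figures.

Adiabatic: T₁V₁^(γ−1) = T₂V₂^(γ−1) ⇒ T₂ = T₁ (V₁/V₂)^(γ−1).
T₂ = 554 × (8.26/0.84)^(2/3) = 2543 K.

T₂ ≈ 2540 K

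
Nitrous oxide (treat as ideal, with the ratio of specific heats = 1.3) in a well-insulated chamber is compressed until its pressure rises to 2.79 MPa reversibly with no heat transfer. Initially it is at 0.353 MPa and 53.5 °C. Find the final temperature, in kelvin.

Adiabatic: T₂/T₁ = (P₂/P₁)^((γ−1)/γ).
T₁ = 53.5 °C = 326.6 K.
T₂ = 326.6 × (2.79/0.353)^(0.231) = 526.3 K.

T₂ ≈ 526 K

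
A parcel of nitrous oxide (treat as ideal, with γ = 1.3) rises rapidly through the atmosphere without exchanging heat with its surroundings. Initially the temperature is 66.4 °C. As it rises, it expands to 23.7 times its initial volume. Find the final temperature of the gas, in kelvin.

T₂ ≈ 131 K

For a reversible adiabat TV^(γ−1) is constant, so T₂ = T₁ (V₁/V₂)^(γ−1).
T₁ = 66.4 °C = 339.5 K.
T₂ = 339.5 × (1/23.7)^(0.3) = 131.4 K.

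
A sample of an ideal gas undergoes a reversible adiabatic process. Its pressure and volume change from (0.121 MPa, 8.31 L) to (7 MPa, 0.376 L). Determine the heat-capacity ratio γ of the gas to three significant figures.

PV^γ = const ⇒ γ = ln(P₂/P₁) / ln(V₁/V₂).
γ = ln(7/0.121) / ln(8.31/0.376) = 1.311.

γ ≈ 1.31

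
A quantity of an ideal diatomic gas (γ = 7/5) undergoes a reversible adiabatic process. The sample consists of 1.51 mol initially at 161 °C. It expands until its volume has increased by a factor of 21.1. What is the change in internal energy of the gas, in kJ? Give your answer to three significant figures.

ΔU ≈ -9.60 kJ

For a reversible adiabat TV^(γ−1) is constant, so T₂ = T₁ (V₁/V₂)^(γ−1).
T₁ = 161 °C = 434.1 K.
T₂ = 434.1 × (1/21.1)^(2/5) = 128.2 K.
Q = 0, so ΔU = W_on_gas = nCᵥΔT with Cᵥ = R/(γ−1) = 20.79 J/(mol·K).
ΔU = 1.51 × 20.79 × (128.2 − 434.1) = -9602 J.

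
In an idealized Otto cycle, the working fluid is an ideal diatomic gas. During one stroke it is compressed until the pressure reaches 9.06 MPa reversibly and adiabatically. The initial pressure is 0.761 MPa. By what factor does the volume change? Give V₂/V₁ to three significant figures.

V₂/V₁ ≈ 0.170

From PV^γ = const, V₂/V₁ = (P₁/P₂)^(1/γ).
For a diatomic ideal gas γ = 7/5.
V₂/V₁ = (0.761/9.06)^(5/7) = 0.1705.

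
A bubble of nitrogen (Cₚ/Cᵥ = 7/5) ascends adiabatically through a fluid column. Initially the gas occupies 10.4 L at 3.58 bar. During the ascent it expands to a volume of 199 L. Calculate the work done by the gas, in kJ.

P₂ = P₁(V₁/V₂)^γ = 3.58×(10.4/199)^(7/5) = 0.05746 bar.
For a reversible adiabat, W_by_gas = (P₁V₁ − P₂V₂)/(γ−1).
W_by = (358000×0.0104 − 5746×0.199) / (2/5) = 6450 J.

W ≈ 6.45 kJ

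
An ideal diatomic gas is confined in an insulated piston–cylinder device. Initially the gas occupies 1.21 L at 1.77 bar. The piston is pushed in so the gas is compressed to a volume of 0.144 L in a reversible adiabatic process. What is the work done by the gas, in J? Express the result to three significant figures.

γ = 7/5 for a diatomic ideal gas.
P₂ = P₁(V₁/V₂)^γ = 1.77×(1.21/0.144)^(7/5) = 34.85 bar.
For a reversible adiabat, W_by_gas = (P₁V₁ − P₂V₂)/(γ−1).
W_by = (177000×0.00121 − 3.485×10^6×0.000144) / (2/5) = -719.1 J.

W ≈ -719 J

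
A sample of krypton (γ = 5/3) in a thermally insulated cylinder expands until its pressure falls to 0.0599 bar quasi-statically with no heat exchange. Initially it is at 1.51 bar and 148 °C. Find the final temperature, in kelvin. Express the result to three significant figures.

T₂ ≈ 116 K

Along an adiabat T P^((1−γ)/γ) is constant, so T₂ = T₁ (P₂/P₁)^((γ−1)/γ).
T₁ = 148 °C = 421.1 K.
T₂ = 421.1 × (0.0599/1.51)^(2/5) = 115.8 K.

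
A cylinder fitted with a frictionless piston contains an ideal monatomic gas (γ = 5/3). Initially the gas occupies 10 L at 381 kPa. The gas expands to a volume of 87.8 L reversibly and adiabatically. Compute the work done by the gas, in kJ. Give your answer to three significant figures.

W ≈ 4.37 kJ

P₂ = P₁(V₁/V₂)^γ = 381×(10/87.8)^(5/3) = 10.2 kPa.
For a reversible adiabat, W_by_gas = (P₁V₁ − P₂V₂)/(γ−1).
W_by = (381000×0.01 − 10200×0.0878) / (2/3) = 4372 J.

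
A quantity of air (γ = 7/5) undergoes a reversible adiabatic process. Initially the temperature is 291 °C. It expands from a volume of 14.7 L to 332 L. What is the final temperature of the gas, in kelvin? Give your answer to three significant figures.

T₂ ≈ 162 K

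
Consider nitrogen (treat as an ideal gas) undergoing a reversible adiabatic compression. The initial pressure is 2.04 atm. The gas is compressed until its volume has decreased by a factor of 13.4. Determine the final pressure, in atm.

P₂ ≈ 77.2 atm

Since PV^γ is constant along a reversible adiabat, P₂ = P₁ (V₁/V₂)^γ.
For a diatomic ideal gas γ = 7/5.
P₂ = 2.04 × 13.4^(7/5) = 77.19 atm.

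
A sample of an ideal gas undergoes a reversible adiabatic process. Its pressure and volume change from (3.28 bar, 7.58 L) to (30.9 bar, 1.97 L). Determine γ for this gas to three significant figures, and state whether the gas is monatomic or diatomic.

γ ≈ 1.66; monatomic

PV^γ = const ⇒ γ = ln(P₂/P₁) / ln(V₁/V₂).
γ = ln(30.9/3.28) / ln(7.58/1.97) = 1.665.
γ ≈ 1.66 is close to 5/3, so the gas is monatomic.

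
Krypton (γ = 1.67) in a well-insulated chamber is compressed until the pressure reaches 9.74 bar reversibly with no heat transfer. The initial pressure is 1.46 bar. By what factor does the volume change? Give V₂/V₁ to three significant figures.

V₂/V₁ ≈ 0.321

From PV^γ = const, V₂/V₁ = (P₁/P₂)^(1/γ).
V₂/V₁ = (1.46/9.74)^(0.599) = 0.321.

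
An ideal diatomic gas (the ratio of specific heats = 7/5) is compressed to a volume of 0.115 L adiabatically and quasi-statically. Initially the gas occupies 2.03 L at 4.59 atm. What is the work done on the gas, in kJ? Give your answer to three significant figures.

P₂ = P₁(V₁/V₂)^γ = 4.59×(2.03/0.115)^(7/5) = 255.5 atm.
For a reversible adiabat, W_by_gas = (P₁V₁ − P₂V₂)/(γ−1).
W_by = (465100×0.00203 − 2.588×10^7×0.000115) / (2/5) = -5082 J.
W_on_gas = −W_by = 5082 J.

W ≈ 5.08 kJ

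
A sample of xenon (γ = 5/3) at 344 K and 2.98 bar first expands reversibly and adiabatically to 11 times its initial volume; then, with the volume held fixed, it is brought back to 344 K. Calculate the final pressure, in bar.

Adiabatic step (PV^γ = const): P₂ = 2.98×(1/11)^(5/3) = 0.05477 bar; T₂ = 344×(1/11)^(2/3) = 69.55 K.
Isochoric: P₃ = P₂(T₃/T₂) = 0.05477 × (344/69.55) = 0.2709 bar.

P₃ ≈ 0.271 bar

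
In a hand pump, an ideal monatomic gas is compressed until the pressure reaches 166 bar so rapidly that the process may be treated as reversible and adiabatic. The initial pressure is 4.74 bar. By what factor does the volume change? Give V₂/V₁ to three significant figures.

From PV^γ = const, V₂/V₁ = (P₁/P₂)^(1/γ).
For a monatomic ideal gas γ = 5/3.
V₂/V₁ = (4.74/166)^(3/5) = 0.1184.

V₂/V₁ ≈ 0.118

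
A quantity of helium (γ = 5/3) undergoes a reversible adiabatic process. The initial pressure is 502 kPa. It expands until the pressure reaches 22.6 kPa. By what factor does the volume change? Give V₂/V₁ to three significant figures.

From PV^γ = const, V₂/V₁ = (P₁/P₂)^(1/γ).
V₂/V₁ = (502/22.6)^(3/5) = 6.426.

V₂/V₁ ≈ 6.43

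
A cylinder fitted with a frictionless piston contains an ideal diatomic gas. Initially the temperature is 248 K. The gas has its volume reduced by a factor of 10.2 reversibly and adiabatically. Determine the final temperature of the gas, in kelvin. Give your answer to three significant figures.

For a reversible adiabat TV^(γ−1) is constant, so T₂ = T₁ (V₁/V₂)^(γ−1).
For a diatomic ideal gas γ = 7/5, so γ−1 = 2/5.
T₂ = 248 × 10.2^(2/5) = 627.9 K.

T₂ ≈ 628 K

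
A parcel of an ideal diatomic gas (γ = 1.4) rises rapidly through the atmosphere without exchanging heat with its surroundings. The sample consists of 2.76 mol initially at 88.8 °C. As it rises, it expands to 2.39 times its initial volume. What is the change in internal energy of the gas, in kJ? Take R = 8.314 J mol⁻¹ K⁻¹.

ΔU ≈ -6.11 kJ

For a reversible adiabat TV^(γ−1) is constant, so T₂ = T₁ (V₁/V₂)^(γ−1).
T₁ = 88.8 °C = 361.9 K.
T₂ = 361.9 × (1/2.39)^(0.4) = 255.4 K.
Q = 0, so ΔU = W_on_gas = nCᵥΔT with Cᵥ = R/(γ−1) = 20.79 J/(mol·K).
ΔU = 2.76 × 20.79 × (255.4 − 361.9) = -6110 J.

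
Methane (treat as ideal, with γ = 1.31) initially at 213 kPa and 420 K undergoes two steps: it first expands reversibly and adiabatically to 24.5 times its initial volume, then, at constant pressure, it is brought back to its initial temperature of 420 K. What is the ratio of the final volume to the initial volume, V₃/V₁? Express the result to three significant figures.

Adiabatic step: V₂/V₁ = 24.5; T₂ = T₁·(1/24.5)^(0.31) = 155.8 K.
Isobaric step: V₃/V₂ = T₃/T₂ = 420/155.8.
V₃/V₁ = (V₂/V₁)(V₃/V₂) = 24.5 × (420/155.8) = 66.04.

V₃/V₁ ≈ 66.0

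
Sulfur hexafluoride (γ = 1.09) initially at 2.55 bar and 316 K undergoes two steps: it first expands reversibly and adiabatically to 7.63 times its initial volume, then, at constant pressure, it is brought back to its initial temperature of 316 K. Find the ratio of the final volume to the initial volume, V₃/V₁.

Adiabatic step: V₂/V₁ = 7.63; T₂ = T₁·(1/7.63)^(0.09) = 263.2 K.
Isobaric step: V₃/V₂ = T₃/T₂ = 316/263.2.
V₃/V₁ = (V₂/V₁)(V₃/V₂) = 7.63 × (316/263.2) = 9.161.

V₃/V₁ ≈ 9.16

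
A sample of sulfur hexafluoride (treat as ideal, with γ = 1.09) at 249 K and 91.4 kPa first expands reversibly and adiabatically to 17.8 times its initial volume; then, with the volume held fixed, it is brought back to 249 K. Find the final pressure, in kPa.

P₃ ≈ 5.13 kPa

Adiabatic step (PV^γ = const): P₂ = 91.4×(1/17.8)^(1.09) = 3.963 kPa; T₂ = 249×(1/17.8)^(0.09) = 192.2 K.
Isochoric: P₃ = P₂(T₃/T₂) = 3.963 × (249/192.2) = 5.135 kPa.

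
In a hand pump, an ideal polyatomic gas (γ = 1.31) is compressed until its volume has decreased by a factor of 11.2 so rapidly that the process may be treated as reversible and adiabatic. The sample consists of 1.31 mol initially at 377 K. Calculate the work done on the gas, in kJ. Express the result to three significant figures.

W ≈ 14.8 kJ

Adiabatic: T₁V₁^(γ−1) = T₂V₂^(γ−1) ⇒ T₂ = T₁ (V₁/V₂)^(γ−1).
T₂ = 377 × 11.2^(0.31) = 797.3 K.
Q = 0, so ΔU = W_on_gas = nCᵥΔT with Cᵥ = R/(γ−1) = 26.82 J/(mol·K).
ΔU = 1.31 × 26.82 × (797.3 − 377) = 14770 J.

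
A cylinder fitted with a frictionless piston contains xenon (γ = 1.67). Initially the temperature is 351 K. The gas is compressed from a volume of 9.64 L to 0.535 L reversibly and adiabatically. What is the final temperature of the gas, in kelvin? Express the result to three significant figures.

T₂ ≈ 2440 K

Adiabatic: T₁V₁^(γ−1) = T₂V₂^(γ−1) ⇒ T₂ = T₁ (V₁/V₂)^(γ−1).
T₂ = 351 × (9.64/0.535)^(0.67) = 2436 K.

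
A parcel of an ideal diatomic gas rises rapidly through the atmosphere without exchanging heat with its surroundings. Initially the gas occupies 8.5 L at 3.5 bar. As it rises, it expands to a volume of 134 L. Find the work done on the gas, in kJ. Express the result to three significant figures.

W ≈ -4.97 kJ

γ = 7/5 for a diatomic ideal gas.
P₂ = P₁(V₁/V₂)^γ = 3.5×(8.5/134)^(7/5) = 0.07367 bar.
For a reversible adiabat, W_by_gas = (P₁V₁ − P₂V₂)/(γ−1).
W_by = (350000×0.0085 − 7367×0.134) / (2/5) = 4969 J.
W_on_gas = −W_by = -4969 J.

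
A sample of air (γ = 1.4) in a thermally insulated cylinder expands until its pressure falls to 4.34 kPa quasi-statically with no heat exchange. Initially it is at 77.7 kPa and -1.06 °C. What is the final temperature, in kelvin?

T₂ ≈ 119 K

Adiabatic: T₂/T₁ = (P₂/P₁)^((γ−1)/γ).
T₁ = -1.06 °C = 272.1 K.
T₂ = 272.1 × (4.34/77.7)^(0.286) = 119.3 K.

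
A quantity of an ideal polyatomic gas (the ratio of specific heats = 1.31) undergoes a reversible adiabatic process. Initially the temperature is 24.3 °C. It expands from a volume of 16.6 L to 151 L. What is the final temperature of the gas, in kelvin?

T₂ ≈ 150 K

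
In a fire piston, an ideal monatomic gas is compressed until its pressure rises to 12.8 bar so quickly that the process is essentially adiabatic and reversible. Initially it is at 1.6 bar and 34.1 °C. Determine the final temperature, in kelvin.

T₂ ≈ 706 K

Along an adiabat T P^((1−γ)/γ) is constant, so T₂ = T₁ (P₂/P₁)^((γ−1)/γ).
For a monatomic ideal gas γ = 5/3, so (γ−1)/γ = 2/5.
T₁ = 34.1 °C = 307.2 K.
T₂ = 307.2 × (12.8/1.6)^(2/5) = 705.9 K.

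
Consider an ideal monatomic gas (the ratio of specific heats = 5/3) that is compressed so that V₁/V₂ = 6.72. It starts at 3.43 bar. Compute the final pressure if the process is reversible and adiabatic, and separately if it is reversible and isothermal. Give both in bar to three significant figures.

Isothermal: P₂ = P₁(V₁/V₂) = 3.43×6.72 = 23.05 bar.
Adiabatic: P₂ = P₁(V₁/V₂)^γ = 3.43×6.72^(5/3) = 82.08 bar.

adiabatic: 82.1 bar; isothermal: 23.0 bar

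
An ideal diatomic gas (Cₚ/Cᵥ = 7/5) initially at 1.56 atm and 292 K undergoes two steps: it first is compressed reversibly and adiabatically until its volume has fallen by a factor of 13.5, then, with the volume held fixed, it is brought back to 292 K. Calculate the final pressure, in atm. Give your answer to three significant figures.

P₃ ≈ 21.1 atm

Adiabatic step (PV^γ = const): P₂ = 1.56×13.5^(7/5) = 59.65 atm; T₂ = 292×13.5^(2/5) = 827 K.
Isochoric: P₃ = P₂(T₃/T₂) = 59.65 × (292/827) = 21.06 atm.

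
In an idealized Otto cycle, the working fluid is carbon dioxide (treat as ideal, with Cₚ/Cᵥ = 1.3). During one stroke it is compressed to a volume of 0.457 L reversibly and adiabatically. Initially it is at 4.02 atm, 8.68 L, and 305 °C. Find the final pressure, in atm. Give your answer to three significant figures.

Adiabatic: P₁V₁^γ = P₂V₂^γ ⇒ P₂ = P₁ (V₁/V₂)^γ.
P₂ = 4.02 × (8.68/0.457)^(1.3) = 184.7 atm.

P₂ ≈ 185 atm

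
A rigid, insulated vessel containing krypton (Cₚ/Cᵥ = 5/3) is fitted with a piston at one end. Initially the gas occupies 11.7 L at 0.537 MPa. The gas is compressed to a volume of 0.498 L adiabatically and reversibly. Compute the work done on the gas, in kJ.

P₂ = P₁(V₁/V₂)^γ = 0.537×(11.7/0.498)^(5/3) = 103.5 MPa.
For a reversible adiabat, W_by_gas = (P₁V₁ − P₂V₂)/(γ−1).
W_by = (537000×0.0117 − 1.035×10^8×0.000498) / (2/3) = -67880 J.
W_on_gas = −W_by = 67880 J.

W ≈ 67.9 kJ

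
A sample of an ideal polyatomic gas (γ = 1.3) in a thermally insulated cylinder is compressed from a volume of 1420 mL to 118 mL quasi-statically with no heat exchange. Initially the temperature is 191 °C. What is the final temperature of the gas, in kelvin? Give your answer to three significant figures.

T₂ ≈ 979 K

For a reversible adiabat TV^(γ−1) is constant, so T₂ = T₁ (V₁/V₂)^(γ−1).
T₁ = 191 °C = 464.1 K.
T₂ = 464.1 × (1420/118)^(0.3) = 979 K.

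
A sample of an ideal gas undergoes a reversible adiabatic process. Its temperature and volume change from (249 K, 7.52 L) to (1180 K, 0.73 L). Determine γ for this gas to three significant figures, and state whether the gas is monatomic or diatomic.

TV^(γ−1) = const ⇒ γ − 1 = ln(T₂/T₁) / ln(V₁/V₂).
γ = 1 + ln(1180/249) / ln(7.52/0.73) = 1.667.
γ ≈ 1.67 is close to 5/3, so the gas is monatomic.

γ ≈ 1.67; monatomic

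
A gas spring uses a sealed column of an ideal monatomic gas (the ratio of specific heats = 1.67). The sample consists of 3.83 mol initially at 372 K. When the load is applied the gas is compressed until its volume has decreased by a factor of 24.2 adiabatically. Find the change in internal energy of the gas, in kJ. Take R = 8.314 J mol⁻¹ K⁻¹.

ΔU ≈ 132 kJ

For a reversible adiabat TV^(γ−1) is constant, so T₂ = T₁ (V₁/V₂)^(γ−1).
T₂ = 372 × 24.2^(0.67) = 3146 K.
Q = 0, so ΔU = W_on_gas = nCᵥΔT with Cᵥ = R/(γ−1) = 12.41 J/(mol·K).
ΔU = 3.83 × 12.41 × (3146 − 372) = 131800 J.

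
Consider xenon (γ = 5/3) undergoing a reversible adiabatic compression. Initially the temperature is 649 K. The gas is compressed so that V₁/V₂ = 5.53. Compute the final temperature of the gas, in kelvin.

Adiabatic: T₁V₁^(γ−1) = T₂V₂^(γ−1) ⇒ T₂ = T₁ (V₁/V₂)^(γ−1).
T₂ = 649 × 5.53^(2/3) = 2030 K.

T₂ ≈ 2030 K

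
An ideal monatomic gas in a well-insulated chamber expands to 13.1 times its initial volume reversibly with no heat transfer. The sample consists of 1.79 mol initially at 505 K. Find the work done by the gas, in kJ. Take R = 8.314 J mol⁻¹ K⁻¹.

W ≈ 9.24 kJ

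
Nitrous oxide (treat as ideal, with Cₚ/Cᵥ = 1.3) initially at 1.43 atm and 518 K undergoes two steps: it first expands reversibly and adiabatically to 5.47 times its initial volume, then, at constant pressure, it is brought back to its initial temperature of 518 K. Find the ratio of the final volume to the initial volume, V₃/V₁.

Adiabatic step: V₂/V₁ = 5.47; T₂ = T₁·(1/5.47)^(0.3) = 311.1 K.
Isobaric step: V₃/V₂ = T₃/T₂ = 518/311.1.
V₃/V₁ = (V₂/V₁)(V₃/V₂) = 5.47 × (518/311.1) = 9.107.

V₃/V₁ ≈ 9.11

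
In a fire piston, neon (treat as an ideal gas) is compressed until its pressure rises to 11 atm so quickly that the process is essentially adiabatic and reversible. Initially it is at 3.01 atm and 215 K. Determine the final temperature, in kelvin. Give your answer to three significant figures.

T₂ ≈ 361 K

Along an adiabat T P^((1−γ)/γ) is constant, so T₂ = T₁ (P₂/P₁)^((γ−1)/γ).
For a monatomic ideal gas γ = 5/3, so (γ−1)/γ = 2/5.
T₂ = 215 × (11/3.01)^(2/5) = 361.1 K.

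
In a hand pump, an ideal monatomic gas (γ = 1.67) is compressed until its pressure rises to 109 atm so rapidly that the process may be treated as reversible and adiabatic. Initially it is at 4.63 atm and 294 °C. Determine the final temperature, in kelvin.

Adiabatic: T₂/T₁ = (P₂/P₁)^((γ−1)/γ).
T₁ = 294 °C = 567.1 K.
T₂ = 567.1 × (109/4.63)^(0.401) = 2014 K.

T₂ ≈ 2010 K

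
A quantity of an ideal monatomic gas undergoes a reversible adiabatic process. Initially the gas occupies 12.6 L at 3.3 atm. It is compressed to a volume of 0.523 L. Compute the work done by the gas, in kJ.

W ≈ -46.4 kJ

γ = 5/3 for a monatomic ideal gas.
P₂ = P₁(V₁/V₂)^γ = 3.3×(12.6/0.523)^(5/3) = 663.2 atm.
For a reversible adiabat, W_by_gas = (P₁V₁ − P₂V₂)/(γ−1).
W_by = (334400×0.0126 − 6.72×10^7×0.000523) / (2/3) = -46400 J.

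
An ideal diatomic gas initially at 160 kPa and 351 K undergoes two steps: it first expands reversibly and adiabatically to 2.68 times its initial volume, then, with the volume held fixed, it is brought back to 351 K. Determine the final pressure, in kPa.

P₃ ≈ 59.7 kPa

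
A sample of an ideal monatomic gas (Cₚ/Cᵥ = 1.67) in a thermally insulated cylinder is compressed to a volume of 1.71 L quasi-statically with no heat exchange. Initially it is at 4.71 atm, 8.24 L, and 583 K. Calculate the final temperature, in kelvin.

For a reversible adiabat TV^(γ−1) is constant, so T₂ = T₁ (V₁/V₂)^(γ−1).
T₂ = 583 × (8.24/1.71)^(0.67) = 1672 K.

T₂ ≈ 1670 K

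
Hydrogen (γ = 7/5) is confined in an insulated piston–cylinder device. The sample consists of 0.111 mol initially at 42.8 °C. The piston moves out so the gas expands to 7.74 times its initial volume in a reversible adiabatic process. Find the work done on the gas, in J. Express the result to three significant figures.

Adiabatic: T₁V₁^(γ−1) = T₂V₂^(γ−1) ⇒ T₂ = T₁ (V₁/V₂)^(γ−1).
T₁ = 42.8 °C = 315.9 K.
T₂ = 315.9 × (1/7.74)^(2/5) = 139.4 K.
Q = 0, so ΔU = W_on_gas = nCᵥΔT with Cᵥ = R/(γ−1) = 20.79 J/(mol·K).
ΔU = 0.111 × 20.79 × (139.4 − 315.9) = -407.4 J.

W ≈ -407 J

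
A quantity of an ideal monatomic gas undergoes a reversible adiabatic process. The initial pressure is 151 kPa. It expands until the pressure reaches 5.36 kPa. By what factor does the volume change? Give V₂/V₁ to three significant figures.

V₂/V₁ ≈ 7.41

From PV^γ = const, V₂/V₁ = (P₁/P₂)^(1/γ).
For a monatomic ideal gas γ = 5/3.
V₂/V₁ = (151/5.36)^(3/5) = 7.411.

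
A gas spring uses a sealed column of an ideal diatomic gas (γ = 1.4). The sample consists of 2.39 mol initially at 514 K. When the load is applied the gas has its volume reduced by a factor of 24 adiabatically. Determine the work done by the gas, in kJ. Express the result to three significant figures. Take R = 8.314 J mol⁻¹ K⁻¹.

Adiabatic: T₁V₁^(γ−1) = T₂V₂^(γ−1) ⇒ T₂ = T₁ (V₁/V₂)^(γ−1).
T₂ = 514 × 24^(0.4) = 1833 K.
Q = 0, so ΔU = W_on_gas = nCᵥΔT with Cᵥ = R/(γ−1) = 20.79 J/(mol·K).
ΔU = 2.39 × 20.79 × (1833 − 514) = 65500 J.
Work done by the gas = −ΔU = -65500 J.

W ≈ -65.5 kJ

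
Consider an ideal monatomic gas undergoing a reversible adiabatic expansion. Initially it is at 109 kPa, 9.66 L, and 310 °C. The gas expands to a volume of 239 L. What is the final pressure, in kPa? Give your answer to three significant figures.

P₂ ≈ 0.519 kPa

Adiabatic: P₁V₁^γ = P₂V₂^γ ⇒ P₂ = P₁ (V₁/V₂)^γ.
γ = 5/3 for a monatomic ideal gas.
P₂ = 109 × (9.66/239)^(5/3) = 0.5189 kPa.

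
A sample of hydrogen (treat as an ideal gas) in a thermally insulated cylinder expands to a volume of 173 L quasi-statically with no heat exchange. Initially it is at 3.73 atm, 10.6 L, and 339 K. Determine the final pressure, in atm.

P₂ ≈ 0.0748 atm

Adiabatic: P₁V₁^γ = P₂V₂^γ ⇒ P₂ = P₁ (V₁/V₂)^γ.
γ = 7/5 for a diatomic ideal gas.
P₂ = 3.73 × (10.6/173)^(7/5) = 0.07479 atm.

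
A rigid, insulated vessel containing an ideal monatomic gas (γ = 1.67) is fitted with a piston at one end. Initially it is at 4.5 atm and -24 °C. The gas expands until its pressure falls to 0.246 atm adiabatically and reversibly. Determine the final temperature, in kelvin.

Along an adiabat T P^((1−γ)/γ) is constant, so T₂ = T₁ (P₂/P₁)^((γ−1)/γ).
T₁ = -24 °C = 249.1 K.
T₂ = 249.1 × (0.246/4.5)^(0.401) = 77.63 K.

T₂ ≈ 77.6 K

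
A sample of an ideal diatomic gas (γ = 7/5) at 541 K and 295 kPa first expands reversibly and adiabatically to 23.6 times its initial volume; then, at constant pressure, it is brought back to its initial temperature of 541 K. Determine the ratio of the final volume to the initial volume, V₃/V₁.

V₃/V₁ ≈ 83.6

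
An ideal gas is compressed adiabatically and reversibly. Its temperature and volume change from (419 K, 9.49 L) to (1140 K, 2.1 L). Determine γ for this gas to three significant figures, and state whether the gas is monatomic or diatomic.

TV^(γ−1) = const ⇒ γ − 1 = ln(T₂/T₁) / ln(V₁/V₂).
γ = 1 + ln(1140/419) / ln(9.49/2.1) = 1.664.
γ ≈ 1.66 is close to 5/3, so the gas is monatomic.

γ ≈ 1.66; monatomic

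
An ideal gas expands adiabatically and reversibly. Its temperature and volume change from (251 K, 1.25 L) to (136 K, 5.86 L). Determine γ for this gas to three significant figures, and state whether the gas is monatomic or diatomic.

TV^(γ−1) = const ⇒ γ − 1 = ln(T₂/T₁) / ln(V₁/V₂).
γ = 1 + ln(136/251) / ln(1.25/5.86) = 1.397.
γ ≈ 1.40 is close to 7/5, so the gas is diatomic.

γ ≈ 1.40; diatomic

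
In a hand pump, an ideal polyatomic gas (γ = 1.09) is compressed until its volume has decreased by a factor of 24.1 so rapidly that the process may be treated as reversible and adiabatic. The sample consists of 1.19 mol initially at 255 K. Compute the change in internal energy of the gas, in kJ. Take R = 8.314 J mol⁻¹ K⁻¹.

For a reversible adiabat TV^(γ−1) is constant, so T₂ = T₁ (V₁/V₂)^(γ−1).
T₂ = 255 × 24.1^(0.09) = 339.6 K.
Q = 0, so ΔU = W_on_gas = nCᵥΔT with Cᵥ = R/(γ−1) = 92.38 J/(mol·K).
ΔU = 1.19 × 92.38 × (339.6 − 255) = 9296 J.

ΔU ≈ 9.30 kJ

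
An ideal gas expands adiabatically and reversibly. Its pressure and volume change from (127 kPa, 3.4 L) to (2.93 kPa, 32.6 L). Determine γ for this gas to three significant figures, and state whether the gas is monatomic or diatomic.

PV^γ = const ⇒ γ = ln(P₂/P₁) / ln(V₁/V₂).
γ = ln(2.93/127) / ln(3.4/32.6) = 1.667.
γ ≈ 1.67 is close to 5/3, so the gas is monatomic.

γ ≈ 1.67; monatomic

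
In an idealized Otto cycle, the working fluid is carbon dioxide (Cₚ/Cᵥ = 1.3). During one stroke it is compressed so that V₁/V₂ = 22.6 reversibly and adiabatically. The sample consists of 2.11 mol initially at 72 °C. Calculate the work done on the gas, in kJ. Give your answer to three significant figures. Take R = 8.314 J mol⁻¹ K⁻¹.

W ≈ 31.2 kJ

For a reversible adiabat TV^(γ−1) is constant, so T₂ = T₁ (V₁/V₂)^(γ−1).
T₁ = 72 °C = 345.1 K.
T₂ = 345.1 × 22.6^(0.3) = 879.5 K.
Q = 0, so ΔU = W_on_gas = nCᵥΔT with Cᵥ = R/(γ−1) = 27.71 J/(mol·K).
ΔU = 2.11 × 27.71 × (879.5 − 345.1) = 31250 J.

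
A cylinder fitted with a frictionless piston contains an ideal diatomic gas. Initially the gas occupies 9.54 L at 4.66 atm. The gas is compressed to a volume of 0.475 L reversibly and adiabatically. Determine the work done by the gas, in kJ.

γ = 7/5 for a diatomic ideal gas.
P₂ = P₁(V₁/V₂)^γ = 4.66×(9.54/0.475)^(7/5) = 310.7 atm.
For a reversible adiabat, W_by_gas = (P₁V₁ − P₂V₂)/(γ−1).
W_by = (472200×0.00954 − 3.148×10^7×0.000475) / (2/5) = -26130 J.

W ≈ -26.1 kJ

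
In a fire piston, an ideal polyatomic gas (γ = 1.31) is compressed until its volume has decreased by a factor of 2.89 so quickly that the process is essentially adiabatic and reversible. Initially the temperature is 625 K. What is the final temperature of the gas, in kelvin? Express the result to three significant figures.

Adiabatic: T₁V₁^(γ−1) = T₂V₂^(γ−1) ⇒ T₂ = T₁ (V₁/V₂)^(γ−1).
T₂ = 625 × 2.89^(0.31) = 868.5 K.

T₂ ≈ 868 K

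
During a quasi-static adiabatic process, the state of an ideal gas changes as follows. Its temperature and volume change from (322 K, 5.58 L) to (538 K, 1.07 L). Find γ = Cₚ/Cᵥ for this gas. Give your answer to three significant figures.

γ ≈ 1.31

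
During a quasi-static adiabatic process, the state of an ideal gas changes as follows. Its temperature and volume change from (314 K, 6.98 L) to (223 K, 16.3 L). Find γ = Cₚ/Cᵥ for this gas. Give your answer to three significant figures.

γ ≈ 1.40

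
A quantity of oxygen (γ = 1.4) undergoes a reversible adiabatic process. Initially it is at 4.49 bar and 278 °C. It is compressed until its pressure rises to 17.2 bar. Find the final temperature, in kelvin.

Along an adiabat T P^((1−γ)/γ) is constant, so T₂ = T₁ (P₂/P₁)^((γ−1)/γ).
T₁ = 278 °C = 551.1 K.
T₂ = 551.1 × (17.2/4.49)^(0.286) = 809 K.

T₂ ≈ 809 K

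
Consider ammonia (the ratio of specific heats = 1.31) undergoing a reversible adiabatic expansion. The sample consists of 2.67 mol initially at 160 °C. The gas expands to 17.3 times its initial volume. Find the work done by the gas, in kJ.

W ≈ 18.2 kJ

For a reversible adiabat TV^(γ−1) is constant, so T₂ = T₁ (V₁/V₂)^(γ−1).
T₁ = 160 °C = 433.1 K.
T₂ = 433.1 × (1/17.3)^(0.31) = 179 K.
Q = 0, so ΔU = W_on_gas = nCᵥΔT with Cᵥ = R/(γ−1) = 26.82 J/(mol·K).
ΔU = 2.67 × 26.82 × (179 − 433.1) = -18200 J.
Work done by the gas = −ΔU = 18200 J.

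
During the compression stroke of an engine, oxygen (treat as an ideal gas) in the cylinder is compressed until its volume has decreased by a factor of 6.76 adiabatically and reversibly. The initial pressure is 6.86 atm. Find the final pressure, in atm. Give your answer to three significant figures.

P₂ ≈ 99.6 atm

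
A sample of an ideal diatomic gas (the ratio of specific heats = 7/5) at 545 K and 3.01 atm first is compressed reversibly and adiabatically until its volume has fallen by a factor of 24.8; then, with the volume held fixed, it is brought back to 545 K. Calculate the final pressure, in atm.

Adiabatic step (PV^γ = const): P₂ = 3.01×24.8^(7/5) = 269.6 atm; T₂ = 545×24.8^(2/5) = 1969 K.
Isochoric: P₃ = P₂(T₃/T₂) = 269.6 × (545/1969) = 74.65 atm.

P₃ ≈ 74.6 atm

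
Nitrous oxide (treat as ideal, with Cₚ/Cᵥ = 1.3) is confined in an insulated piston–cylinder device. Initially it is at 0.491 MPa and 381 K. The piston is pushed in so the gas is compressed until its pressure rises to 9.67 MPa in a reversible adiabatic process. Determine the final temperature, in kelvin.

T₂ ≈ 758 K

Adiabatic: T₂/T₁ = (P₂/P₁)^((γ−1)/γ).
T₂ = 381 × (9.67/0.491)^(0.231) = 757.9 K.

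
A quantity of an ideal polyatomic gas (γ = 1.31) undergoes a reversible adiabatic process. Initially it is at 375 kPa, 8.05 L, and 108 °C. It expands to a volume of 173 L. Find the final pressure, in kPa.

P₂ ≈ 6.74 kPa

Adiabatic: P₁V₁^γ = P₂V₂^γ ⇒ P₂ = P₁ (V₁/V₂)^γ.
P₂ = 375 × (8.05/173)^(1.31) = 6.742 kPa.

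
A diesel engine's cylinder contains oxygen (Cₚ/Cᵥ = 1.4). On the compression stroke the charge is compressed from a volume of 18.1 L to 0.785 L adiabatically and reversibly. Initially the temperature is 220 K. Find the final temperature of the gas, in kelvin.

T₂ ≈ 772 K

For a reversible adiabat TV^(γ−1) is constant, so T₂ = T₁ (V₁/V₂)^(γ−1).
T₂ = 220 × (18.1/0.785)^(0.4) = 771.9 K.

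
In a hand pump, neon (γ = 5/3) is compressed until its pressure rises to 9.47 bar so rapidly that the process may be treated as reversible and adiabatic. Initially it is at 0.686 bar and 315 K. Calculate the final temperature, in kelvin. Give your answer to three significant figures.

Along an adiabat T P^((1−γ)/γ) is constant, so T₂ = T₁ (P₂/P₁)^((γ−1)/γ).
T₂ = 315 × (9.47/0.686)^(2/5) = 900.2 K.

T₂ ≈ 900 K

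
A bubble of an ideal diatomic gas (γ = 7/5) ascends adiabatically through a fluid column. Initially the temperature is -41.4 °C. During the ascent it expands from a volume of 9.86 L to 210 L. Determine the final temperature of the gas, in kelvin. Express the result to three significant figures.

T₂ ≈ 68.2 K

For a reversible adiabat TV^(γ−1) is constant, so T₂ = T₁ (V₁/V₂)^(γ−1).
T₁ = -41.4 °C = 231.7 K.
T₂ = 231.7 × (9.86/210)^(2/5) = 68.18 K.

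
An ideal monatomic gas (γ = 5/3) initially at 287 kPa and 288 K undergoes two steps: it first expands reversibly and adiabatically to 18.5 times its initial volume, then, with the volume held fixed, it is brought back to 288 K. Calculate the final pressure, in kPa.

P₃ ≈ 15.5 kPa

Adiabatic step (PV^γ = const): P₂ = 287×(1/18.5)^(5/3) = 2.218 kPa; T₂ = 288×(1/18.5)^(2/3) = 41.17 K.
Isochoric: P₃ = P₂(T₃/T₂) = 2.218 × (288/41.17) = 15.51 kPa.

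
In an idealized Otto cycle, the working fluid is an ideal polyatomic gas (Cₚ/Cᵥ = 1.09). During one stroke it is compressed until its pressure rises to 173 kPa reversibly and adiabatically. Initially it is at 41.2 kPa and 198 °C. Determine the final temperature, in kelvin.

Along an adiabat T P^((1−γ)/γ) is constant, so T₂ = T₁ (P₂/P₁)^((γ−1)/γ).
T₁ = 198 °C = 471.1 K.
T₂ = 471.1 × (173/41.2)^(0.0826) = 530.4 K.

T₂ ≈ 530 K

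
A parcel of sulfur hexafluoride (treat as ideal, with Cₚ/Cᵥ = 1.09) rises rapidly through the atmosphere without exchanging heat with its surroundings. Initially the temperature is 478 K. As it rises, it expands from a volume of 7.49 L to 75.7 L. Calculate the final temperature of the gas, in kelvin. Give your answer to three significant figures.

For a reversible adiabat TV^(γ−1) is constant, so T₂ = T₁ (V₁/V₂)^(γ−1).
T₂ = 478 × (7.49/75.7)^(0.09) = 388.2 K.

T₂ ≈ 388 K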